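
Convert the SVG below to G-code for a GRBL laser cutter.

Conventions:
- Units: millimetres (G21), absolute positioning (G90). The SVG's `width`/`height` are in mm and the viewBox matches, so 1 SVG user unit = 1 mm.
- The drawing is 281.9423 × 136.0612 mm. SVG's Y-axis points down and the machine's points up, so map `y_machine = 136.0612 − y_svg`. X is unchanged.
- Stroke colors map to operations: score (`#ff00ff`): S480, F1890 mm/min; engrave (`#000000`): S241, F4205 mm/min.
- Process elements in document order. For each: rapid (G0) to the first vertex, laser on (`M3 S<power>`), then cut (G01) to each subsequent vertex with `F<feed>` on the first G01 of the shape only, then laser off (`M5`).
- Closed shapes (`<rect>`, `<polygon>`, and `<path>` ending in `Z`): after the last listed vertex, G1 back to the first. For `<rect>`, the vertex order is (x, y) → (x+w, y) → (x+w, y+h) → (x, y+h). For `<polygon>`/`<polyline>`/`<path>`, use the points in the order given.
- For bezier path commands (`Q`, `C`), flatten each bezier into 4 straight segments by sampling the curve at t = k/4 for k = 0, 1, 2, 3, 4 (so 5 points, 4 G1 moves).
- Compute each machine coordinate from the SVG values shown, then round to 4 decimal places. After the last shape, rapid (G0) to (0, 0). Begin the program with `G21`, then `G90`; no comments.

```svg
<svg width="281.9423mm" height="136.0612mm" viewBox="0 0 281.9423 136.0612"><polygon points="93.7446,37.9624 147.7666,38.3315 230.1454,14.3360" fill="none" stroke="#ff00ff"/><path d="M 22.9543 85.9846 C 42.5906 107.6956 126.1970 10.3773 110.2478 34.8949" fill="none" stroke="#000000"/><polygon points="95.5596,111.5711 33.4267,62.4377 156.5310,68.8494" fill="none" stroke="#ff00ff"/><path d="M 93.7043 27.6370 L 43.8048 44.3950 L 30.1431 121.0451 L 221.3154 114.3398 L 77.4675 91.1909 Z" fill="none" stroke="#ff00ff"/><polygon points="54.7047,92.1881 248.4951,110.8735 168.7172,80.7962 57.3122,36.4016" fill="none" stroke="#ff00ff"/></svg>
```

G21
G90
G0 X93.7446 Y98.0988
M3 S480
G01 X147.7666 Y97.7297 F1890
G01 X230.1454 Y121.7252
G01 X93.7446 Y98.0988
M5
G0 X22.9543 Y50.0766
M3 S241
G01 X47.1208 Y52.3478 F4205
G01 X79.9456 Y76.6739
G01 X106.0981 Y100.4738
G01 X110.2478 Y101.1663
M5
G0 X95.5596 Y24.4901
M3 S480
G01 X33.4267 Y73.6235 F1890
G01 X156.5310 Y67.2118
G01 X95.5596 Y24.4901
M5
G0 X93.7043 Y108.4242
M3 S480
G01 X43.8048 Y91.6662 F1890
G01 X30.1431 Y15.0161
G01 X221.3154 Y21.7214
G01 X77.4675 Y44.8703
G01 X93.7043 Y108.4242
M5
G0 X54.7047 Y43.8731
M3 S480
G01 X248.4951 Y25.1877 F1890
G01 X168.7172 Y55.2650
G01 X57.3122 Y99.6596
G01 X54.7047 Y43.8731
M5
G0 X0.0000 Y0.0000

viewBox `0 0 281.9423 136.0612` with mm width/height → 1 unit = 1 mm. Flip: y_m = 136.0612 − y_svg.

**Shape 1** — `<polygon>` closed polygon, stroke `#ff00ff` → score (S480, F1890). Machine vertices: (93.7446,98.0988) → (147.7666,97.7297) → (230.1454,121.7252) → (93.7446,98.0988). Closed: final G1 returns to the first vertex.

**Shape 2** — `<path>` cubic bezier, stroke `#000000` → engrave (S241, F4205). Control points (SVG): P0=(22.9543,85.9846), P1=(42.5906,107.6956), P2=(126.1970,10.3773), P3=(110.2478,34.8949); sampled at t=k/4. Machine vertices: (22.9543,50.0766) → (47.1208,52.3478) → (79.9456,76.6739) → (106.0981,100.4738) → (110.2478,101.1663). Open path.

**Shape 3** — `<polygon>` closed polygon, stroke `#ff00ff` → score (S480, F1890). Machine vertices: (95.5596,24.4901) → (33.4267,73.6235) → (156.5310,67.2118) → (95.5596,24.4901). Closed: final G1 returns to the first vertex.

**Shape 4** — `<path>` closed polygon, stroke `#ff00ff` → score (S480, F1890). Machine vertices: (93.7043,108.4242) → (43.8048,91.6662) → (30.1431,15.0161) → (221.3154,21.7214) → (77.4675,44.8703) → (93.7043,108.4242). Closed: final G1 returns to the first vertex.

**Shape 5** — `<polygon>` closed polygon, stroke `#ff00ff` → score (S480, F1890). Machine vertices: (54.7047,43.8731) → (248.4951,25.1877) → (168.7172,55.2650) → (57.3122,99.6596) → (54.7047,43.8731). Closed: final G1 returns to the first vertex.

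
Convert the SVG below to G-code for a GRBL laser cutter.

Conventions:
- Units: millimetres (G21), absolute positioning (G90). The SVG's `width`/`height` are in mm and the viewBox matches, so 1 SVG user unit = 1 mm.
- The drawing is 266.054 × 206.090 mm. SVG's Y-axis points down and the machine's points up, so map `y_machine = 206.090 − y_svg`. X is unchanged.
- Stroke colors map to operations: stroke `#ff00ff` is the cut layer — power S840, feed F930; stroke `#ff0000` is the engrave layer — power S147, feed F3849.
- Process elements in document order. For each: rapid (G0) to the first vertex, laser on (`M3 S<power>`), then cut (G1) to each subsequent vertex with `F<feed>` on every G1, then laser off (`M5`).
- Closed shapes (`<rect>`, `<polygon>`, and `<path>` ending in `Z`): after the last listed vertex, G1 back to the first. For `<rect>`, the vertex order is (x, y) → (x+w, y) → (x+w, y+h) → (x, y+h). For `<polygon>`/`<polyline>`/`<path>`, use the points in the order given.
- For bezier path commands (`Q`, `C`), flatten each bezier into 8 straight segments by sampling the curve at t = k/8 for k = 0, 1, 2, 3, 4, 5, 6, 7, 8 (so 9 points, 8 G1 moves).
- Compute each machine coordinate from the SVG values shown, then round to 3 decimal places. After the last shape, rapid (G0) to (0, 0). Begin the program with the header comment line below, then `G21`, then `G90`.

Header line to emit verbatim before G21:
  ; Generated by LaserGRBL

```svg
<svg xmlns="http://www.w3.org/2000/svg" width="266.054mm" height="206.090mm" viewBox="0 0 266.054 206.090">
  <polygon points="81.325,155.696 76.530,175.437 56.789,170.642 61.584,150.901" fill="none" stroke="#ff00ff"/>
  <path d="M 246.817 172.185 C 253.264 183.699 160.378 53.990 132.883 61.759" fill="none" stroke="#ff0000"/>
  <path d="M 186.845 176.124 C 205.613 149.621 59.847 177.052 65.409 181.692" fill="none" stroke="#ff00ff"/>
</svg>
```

; Generated by LaserGRBL
G21
G90
G0 X81.325 Y50.394
M3 S840
G1 X76.530 Y30.653 F930
G1 X56.789 Y35.448 F930
G1 X61.584 Y55.189 F930
G1 X81.325 Y50.394 F930
M5
G0 X246.817 Y33.905
M3 S147
G1 X244.900 Y35.663 F3849
G1 X235.601 Y47.394 F3849
G1 X220.850 Y65.833 F3849
G1 X202.578 Y87.714 F3849
G1 X182.715 Y109.770 F3849
G1 X163.191 Y128.735 F3849
G1 X145.937 Y141.344 F3849
G1 X132.883 Y144.331 F3849
M5
G0 X186.845 Y29.966
M3 S840
G1 X186.787 Y37.526 F930
G1 X175.006 Y40.929 F930
G1 X155.203 Y41.075 F930
G1 X131.079 Y38.861 F930
G1 X106.336 Y35.187 F930
G1 X84.676 Y30.952 F930
G1 X69.800 Y27.056 F930
G1 X65.409 Y24.398 F930
M5
G0 X0.000 Y0.000

viewBox `0 0 266.054 206.090` with mm width/height → 1 unit = 1 mm. Flip: y_m = 206.090 − y_svg.

**Shape 1** — `<polygon>` regular polygon, stroke `#ff00ff` → cut (S840, F930). Machine vertices: (81.325,50.394) → (76.530,30.653) → (56.789,35.448) → (61.584,55.189) → (81.325,50.394). Closed: final G1 returns to the first vertex.

**Shape 2** — `<path>` cubic bezier, stroke `#ff0000` → engrave (S147, F3849). Control points (SVG): P0=(246.817,172.185), P1=(253.264,183.699), P2=(160.378,53.990), P3=(132.883,61.759); sampled at t=k/8. Machine vertices: (246.817,33.905) → (244.900,35.663) → (235.601,47.394) → (220.850,65.833) → (202.578,87.714) → (182.715,109.770) → (163.191,128.735) → (145.937,141.344) → (132.883,144.331). Open path.

**Shape 3** — `<path>` cubic bezier, stroke `#ff00ff` → cut (S840, F930). Control points (SVG): P0=(186.845,176.124), P1=(205.613,149.621), P2=(59.847,177.052), P3=(65.409,181.692); sampled at t=k/8. Machine vertices: (186.845,29.966) → (186.787,37.526) → (175.006,40.929) → (155.203,41.075) → (131.079,38.861) → (106.336,35.187) → (84.676,30.952) → (69.800,27.056) → (65.409,24.398). Open path.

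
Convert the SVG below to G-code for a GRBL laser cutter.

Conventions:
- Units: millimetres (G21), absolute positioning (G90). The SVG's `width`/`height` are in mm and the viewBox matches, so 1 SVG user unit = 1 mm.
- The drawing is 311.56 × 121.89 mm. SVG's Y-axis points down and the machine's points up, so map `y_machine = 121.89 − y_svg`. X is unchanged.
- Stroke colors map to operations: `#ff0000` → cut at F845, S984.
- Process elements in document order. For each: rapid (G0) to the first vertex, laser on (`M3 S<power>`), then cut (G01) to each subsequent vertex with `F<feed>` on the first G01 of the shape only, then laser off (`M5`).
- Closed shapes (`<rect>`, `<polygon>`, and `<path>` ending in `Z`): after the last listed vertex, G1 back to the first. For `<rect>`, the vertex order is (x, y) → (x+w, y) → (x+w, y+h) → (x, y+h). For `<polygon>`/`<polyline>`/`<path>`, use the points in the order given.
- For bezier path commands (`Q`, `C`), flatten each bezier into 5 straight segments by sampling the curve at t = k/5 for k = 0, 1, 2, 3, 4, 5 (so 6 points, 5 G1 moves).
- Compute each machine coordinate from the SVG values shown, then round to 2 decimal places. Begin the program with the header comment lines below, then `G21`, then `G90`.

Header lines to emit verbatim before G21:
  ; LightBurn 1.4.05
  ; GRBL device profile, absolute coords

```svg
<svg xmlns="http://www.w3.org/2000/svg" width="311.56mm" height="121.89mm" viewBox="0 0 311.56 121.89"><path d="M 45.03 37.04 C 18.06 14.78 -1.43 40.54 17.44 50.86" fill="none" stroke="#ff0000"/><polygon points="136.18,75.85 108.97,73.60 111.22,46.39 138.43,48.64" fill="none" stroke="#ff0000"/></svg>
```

1 u = 1 mm; y_m = 121.89 − y.

[1] `<path>` cubic bezier, #ff0000→cut S984 F845: (45.03,84.85) → (29.99,92.95) → (18.23,92.57) → (11.23,86.76) → (10.47,78.57) → (17.44,71.03)

[2] `<polygon>` regular polygon, #ff0000→cut S984 F845: (136.18,46.04) → (108.97,48.29) → (111.22,75.50) → (138.43,73.25) → (136.18,46.04) (closed)

; LightBurn 1.4.05
; GRBL device profile, absolute coords
G21
G90
G0 X45.03 Y84.85
M3 S984
G01 X29.99 Y92.95 F845
G01 X18.23 Y92.57
G01 X11.23 Y86.76
G01 X10.47 Y78.57
G01 X17.44 Y71.03
M5
G0 X136.18 Y46.04
M3 S984
G01 X108.97 Y48.29 F845
G01 X111.22 Y75.50
G01 X138.43 Y73.25
G01 X136.18 Y46.04
M5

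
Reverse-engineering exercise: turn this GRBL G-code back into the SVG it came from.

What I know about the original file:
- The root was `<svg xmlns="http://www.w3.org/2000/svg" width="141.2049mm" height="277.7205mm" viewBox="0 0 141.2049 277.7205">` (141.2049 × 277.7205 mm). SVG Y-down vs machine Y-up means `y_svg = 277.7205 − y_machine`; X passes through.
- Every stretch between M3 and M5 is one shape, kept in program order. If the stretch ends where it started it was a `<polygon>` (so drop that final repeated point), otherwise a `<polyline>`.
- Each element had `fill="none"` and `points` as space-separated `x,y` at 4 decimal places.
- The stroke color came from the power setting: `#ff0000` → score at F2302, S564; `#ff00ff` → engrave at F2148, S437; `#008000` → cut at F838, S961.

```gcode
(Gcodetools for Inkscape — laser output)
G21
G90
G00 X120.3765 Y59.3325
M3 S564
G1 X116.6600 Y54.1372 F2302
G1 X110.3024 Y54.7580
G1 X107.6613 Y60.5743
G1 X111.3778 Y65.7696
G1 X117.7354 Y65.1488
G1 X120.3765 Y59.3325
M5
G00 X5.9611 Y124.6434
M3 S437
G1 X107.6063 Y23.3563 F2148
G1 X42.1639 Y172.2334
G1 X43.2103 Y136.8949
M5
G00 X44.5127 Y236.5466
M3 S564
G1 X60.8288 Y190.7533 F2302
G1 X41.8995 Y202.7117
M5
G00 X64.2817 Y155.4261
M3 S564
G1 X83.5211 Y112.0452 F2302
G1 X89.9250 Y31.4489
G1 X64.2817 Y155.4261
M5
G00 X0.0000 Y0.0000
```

<svg xmlns="http://www.w3.org/2000/svg" width="141.2049mm" height="277.7205mm" viewBox="0 0 141.2049 277.7205">
  <polygon points="120.3765,218.3880 116.6600,223.5833 110.3024,222.9625 107.6613,217.1462 111.3778,211.9509 117.7354,212.5717" fill="none" stroke="#ff0000"/>
  <polyline points="5.9611,153.0771 107.6063,254.3642 42.1639,105.4871 43.2103,140.8256" fill="none" stroke="#ff00ff"/>
  <polyline points="44.5127,41.1739 60.8288,86.9672 41.8995,75.0088" fill="none" stroke="#ff0000"/>
  <polygon points="64.2817,122.2944 83.5211,165.6753 89.9250,246.2716" fill="none" stroke="#ff0000"/>
</svg>

Each laser-on run becomes one SVG element. Flip Y back into SVG space with y_svg = 277.7205 − y_machine.

Run 1: the run's S564 means `#ff0000` (score). The run returns to its start, so emit a `<polygon>` with points (Y-flipped): 120.3765,218.3880 116.6600,223.5833 110.3024,222.9625 107.6613,217.1462 111.3778,211.9509 117.7354,212.5717.

Run 2: the run's S437 means `#ff00ff` (engrave). The run is open, so emit a `<polyline>` with points (Y-flipped): 5.9611,153.0771 107.6063,254.3642 42.1639,105.4871 43.2103,140.8256.

Run 3: S564 ⇒ score layer `#ff0000`. The run is open, so emit a `<polyline>` with points (Y-flipped): 44.5127,41.1739 60.8288,86.9672 41.8995,75.0088.

Run 4: power S564 maps to stroke `#ff0000` (score). The run returns to its start, so emit a `<polygon>` with points (Y-flipped): 64.2817,122.2944 83.5211,165.6753 89.9250,246.2716.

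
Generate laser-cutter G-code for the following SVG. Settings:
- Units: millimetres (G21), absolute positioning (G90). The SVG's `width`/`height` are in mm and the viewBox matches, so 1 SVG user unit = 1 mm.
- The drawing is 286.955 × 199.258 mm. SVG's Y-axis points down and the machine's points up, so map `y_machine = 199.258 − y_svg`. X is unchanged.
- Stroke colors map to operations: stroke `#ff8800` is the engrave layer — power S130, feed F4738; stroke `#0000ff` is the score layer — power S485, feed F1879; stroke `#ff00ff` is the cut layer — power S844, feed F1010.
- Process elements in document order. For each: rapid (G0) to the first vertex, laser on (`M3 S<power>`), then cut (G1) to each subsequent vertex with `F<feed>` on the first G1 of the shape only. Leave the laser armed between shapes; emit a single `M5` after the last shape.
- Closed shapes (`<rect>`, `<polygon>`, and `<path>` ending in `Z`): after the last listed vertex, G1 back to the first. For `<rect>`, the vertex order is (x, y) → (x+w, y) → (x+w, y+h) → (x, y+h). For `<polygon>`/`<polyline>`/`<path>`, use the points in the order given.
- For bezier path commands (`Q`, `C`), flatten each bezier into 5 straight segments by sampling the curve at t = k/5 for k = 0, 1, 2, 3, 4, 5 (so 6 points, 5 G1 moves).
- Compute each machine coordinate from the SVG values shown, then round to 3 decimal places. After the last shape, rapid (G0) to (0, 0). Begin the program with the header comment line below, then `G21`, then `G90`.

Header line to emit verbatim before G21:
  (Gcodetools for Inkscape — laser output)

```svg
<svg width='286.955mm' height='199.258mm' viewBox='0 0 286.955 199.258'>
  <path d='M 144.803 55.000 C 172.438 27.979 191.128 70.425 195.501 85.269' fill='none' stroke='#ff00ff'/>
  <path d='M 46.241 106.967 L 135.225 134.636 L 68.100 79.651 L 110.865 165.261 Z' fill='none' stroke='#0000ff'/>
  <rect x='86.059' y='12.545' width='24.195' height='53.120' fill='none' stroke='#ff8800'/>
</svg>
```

(Gcodetools for Inkscape — laser output)
G21
G90
G0 X144.803 Y144.258
M3 S844
G1 X160.268 Y152.911 F1010
G1 X173.328 Y149.551
G1 X183.725 Y138.838
G1 X191.202 Y125.431
G1 X195.501 Y113.989
G0 X46.241 Y92.291
M3 S485
G1 X135.225 Y64.622 F1879
G1 X68.100 Y119.607
G1 X110.865 Y33.997
G1 X46.241 Y92.291
G0 X86.059 Y186.713
M3 S130
G1 X110.254 Y186.713 F4738
G1 X110.254 Y133.593
G1 X86.059 Y133.593
G1 X86.059 Y186.713
M5
G0 X0.000 Y0.000

1 u = 1 mm; y_m = 199.258 − y.

[1] `<path>` cubic bezier, #ff00ff→cut S844 F1010: (144.803,144.258) → (160.268,152.911) → (173.328,149.551) → (183.725,138.838) → (191.202,125.431) → (195.501,113.989)

[2] `<path>` closed polygon, #0000ff→score S485 F1879: (46.241,92.291) → (135.225,64.622) → (68.100,119.607) → (110.865,33.997) → (46.241,92.291) (closed)

[3] `<rect>` rectangle, #ff8800→engrave S130 F4738: (86.059,186.713) → (110.254,186.713) → (110.254,133.593) → (86.059,133.593) → (86.059,186.713) (closed)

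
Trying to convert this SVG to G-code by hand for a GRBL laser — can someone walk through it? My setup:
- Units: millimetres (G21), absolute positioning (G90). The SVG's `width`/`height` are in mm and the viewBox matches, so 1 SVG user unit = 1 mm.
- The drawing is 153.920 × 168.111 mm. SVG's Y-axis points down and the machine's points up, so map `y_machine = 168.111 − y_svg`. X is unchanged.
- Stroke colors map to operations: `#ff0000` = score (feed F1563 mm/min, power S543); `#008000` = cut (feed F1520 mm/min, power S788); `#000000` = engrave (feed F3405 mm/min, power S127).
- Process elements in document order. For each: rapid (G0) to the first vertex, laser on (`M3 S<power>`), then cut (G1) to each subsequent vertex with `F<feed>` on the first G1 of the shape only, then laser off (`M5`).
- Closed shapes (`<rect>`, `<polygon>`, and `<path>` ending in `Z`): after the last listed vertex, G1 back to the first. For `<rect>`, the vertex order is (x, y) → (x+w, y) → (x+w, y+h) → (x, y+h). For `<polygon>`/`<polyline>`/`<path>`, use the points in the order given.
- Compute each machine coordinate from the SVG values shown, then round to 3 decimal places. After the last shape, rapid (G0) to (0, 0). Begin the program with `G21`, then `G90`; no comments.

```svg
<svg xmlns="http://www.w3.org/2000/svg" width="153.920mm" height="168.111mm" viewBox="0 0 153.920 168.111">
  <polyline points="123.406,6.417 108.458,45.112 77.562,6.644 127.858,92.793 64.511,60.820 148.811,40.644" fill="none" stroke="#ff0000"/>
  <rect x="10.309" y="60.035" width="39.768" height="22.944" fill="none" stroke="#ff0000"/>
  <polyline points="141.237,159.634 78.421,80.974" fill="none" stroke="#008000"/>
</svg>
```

G21
G90
G0 X123.406 Y161.694
M3 S543
G1 X108.458 Y122.999 F1563
G1 X77.562 Y161.467
G1 X127.858 Y75.318
G1 X64.511 Y107.291
G1 X148.811 Y127.467
M5
G0 X10.309 Y108.076
M3 S543
G1 X50.077 Y108.076 F1563
G1 X50.077 Y85.132
G1 X10.309 Y85.132
G1 X10.309 Y108.076
M5
G0 X141.237 Y8.477
M3 S788
G1 X78.421 Y87.137 F1520
M5
G0 X0.000 Y0.000

Since the viewBox matches the mm dimensions, user units are millimetres directly. The only transform is the Y-flip y_m = 168.111 − y_svg.

Shape 1 is a open polyline drawn with `<polyline>`. Its stroke #ff0000 means score at S543, F1563. After flipping Y the toolpath is (123.406,161.694) → (108.458,122.999) → (77.562,161.467) → (127.858,75.318) → (64.511,107.291) → (148.811,127.467).

Shape 2 is a rectangle drawn with `<rect>`. Its stroke #ff0000 means score at S543, F1563. After flipping Y the toolpath is (10.309,108.076) → (50.077,108.076) → (50.077,85.132) → (10.309,85.132) → (10.309,108.076), returning to the start.

Shape 3 is a line segment drawn with `<polyline>`. Its stroke #008000 means cut at S788, F1520. After flipping Y the toolpath is (141.237,8.477) → (78.421,87.137).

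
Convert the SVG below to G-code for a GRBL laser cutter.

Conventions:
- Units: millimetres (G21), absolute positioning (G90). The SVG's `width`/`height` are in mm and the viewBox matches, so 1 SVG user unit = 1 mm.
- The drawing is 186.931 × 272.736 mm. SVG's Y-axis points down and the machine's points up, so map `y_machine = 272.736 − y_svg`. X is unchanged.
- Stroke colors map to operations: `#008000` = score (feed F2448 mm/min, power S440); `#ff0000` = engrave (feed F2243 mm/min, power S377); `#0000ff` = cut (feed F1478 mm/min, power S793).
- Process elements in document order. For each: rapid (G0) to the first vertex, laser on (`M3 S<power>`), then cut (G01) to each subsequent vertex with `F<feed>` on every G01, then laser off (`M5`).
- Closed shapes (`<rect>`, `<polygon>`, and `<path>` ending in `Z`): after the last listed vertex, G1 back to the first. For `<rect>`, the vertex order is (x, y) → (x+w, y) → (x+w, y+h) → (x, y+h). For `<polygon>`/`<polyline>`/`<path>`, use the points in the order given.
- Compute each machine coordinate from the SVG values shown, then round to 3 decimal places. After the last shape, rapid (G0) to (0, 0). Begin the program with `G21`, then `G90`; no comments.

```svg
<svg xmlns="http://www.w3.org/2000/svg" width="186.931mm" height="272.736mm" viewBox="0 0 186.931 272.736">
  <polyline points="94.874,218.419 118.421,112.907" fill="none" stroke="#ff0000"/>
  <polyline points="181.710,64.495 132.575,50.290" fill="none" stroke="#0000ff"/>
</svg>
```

G21
G90
G0 X94.874 Y54.317
M3 S377
G01 X118.421 Y159.829 F2243
M5
G0 X181.710 Y208.241
M3 S793
G01 X132.575 Y222.446 F1478
M5
G0 X0.000 Y0.000

1 u = 1 mm; y_m = 272.736 − y.

[1] `<polyline>` line segment, #ff0000→engrave S377 F2243: (94.874,54.317) → (118.421,159.829)

[2] `<polyline>` line segment, #0000ff→cut S793 F1478: (181.710,208.241) → (132.575,222.446)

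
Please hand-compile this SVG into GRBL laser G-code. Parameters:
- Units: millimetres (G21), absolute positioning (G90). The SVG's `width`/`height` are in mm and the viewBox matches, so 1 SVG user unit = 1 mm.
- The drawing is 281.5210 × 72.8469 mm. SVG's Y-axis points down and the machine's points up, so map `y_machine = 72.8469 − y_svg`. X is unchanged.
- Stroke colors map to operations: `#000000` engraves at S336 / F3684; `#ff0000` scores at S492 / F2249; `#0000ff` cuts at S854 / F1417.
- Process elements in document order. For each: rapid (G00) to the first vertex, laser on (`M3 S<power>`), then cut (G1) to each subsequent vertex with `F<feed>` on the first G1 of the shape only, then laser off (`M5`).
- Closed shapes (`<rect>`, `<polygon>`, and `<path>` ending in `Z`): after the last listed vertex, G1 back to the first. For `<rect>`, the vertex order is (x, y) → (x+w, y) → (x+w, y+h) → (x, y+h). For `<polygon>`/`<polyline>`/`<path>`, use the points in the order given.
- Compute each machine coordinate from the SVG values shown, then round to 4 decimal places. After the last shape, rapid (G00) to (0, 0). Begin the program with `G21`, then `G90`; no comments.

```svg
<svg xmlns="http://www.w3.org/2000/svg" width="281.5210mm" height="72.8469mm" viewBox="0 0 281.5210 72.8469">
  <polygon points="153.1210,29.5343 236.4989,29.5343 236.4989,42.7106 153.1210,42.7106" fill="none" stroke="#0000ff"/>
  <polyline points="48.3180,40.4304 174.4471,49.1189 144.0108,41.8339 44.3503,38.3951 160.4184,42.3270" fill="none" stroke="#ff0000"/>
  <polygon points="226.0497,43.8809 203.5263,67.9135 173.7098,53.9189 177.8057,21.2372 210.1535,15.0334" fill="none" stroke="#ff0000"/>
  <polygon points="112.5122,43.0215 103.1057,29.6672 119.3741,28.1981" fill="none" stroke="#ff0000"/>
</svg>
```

G21
G90
G00 X153.1210 Y43.3126
M3 S854
G1 X236.4989 Y43.3126 F1417
G1 X236.4989 Y30.1363
G1 X153.1210 Y30.1363
G1 X153.1210 Y43.3126
M5
G00 X48.3180 Y32.4165
M3 S492
G1 X174.4471 Y23.7280 F2249
G1 X144.0108 Y31.0130
G1 X44.3503 Y34.4518
G1 X160.4184 Y30.5199
M5
G00 X226.0497 Y28.9660
M3 S492
G1 X203.5263 Y4.9334 F2249
G1 X173.7098 Y18.9280
G1 X177.8057 Y51.6097
G1 X210.1535 Y57.8135
G1 X226.0497 Y28.9660
M5
G00 X112.5122 Y29.8254
M3 S492
G1 X103.1057 Y43.1797 F2249
G1 X119.3741 Y44.6488
G1 X112.5122 Y29.8254
M5
G00 X0.0000 Y0.0000

1 u = 1 mm; y_m = 72.8469 − y.

[1] `<polygon>` rectangle, #0000ff→cut S854 F1417: (153.1210,43.3126) → (236.4989,43.3126) → (236.4989,30.1363) → (153.1210,30.1363) → (153.1210,43.3126) (closed)

[2] `<polyline>` open polyline, #ff0000→score S492 F2249: (48.3180,32.4165) → (174.4471,23.7280) → (144.0108,31.0130) → (44.3503,34.4518) → (160.4184,30.5199)

[3] `<polygon>` regular polygon, #ff0000→score S492 F2249: (226.0497,28.9660) → (203.5263,4.9334) → (173.7098,18.9280) → (177.8057,51.6097) → (210.1535,57.8135) → (226.0497,28.9660) (closed)

[4] `<polygon>` regular polygon, #ff0000→score S492 F2249: (112.5122,29.8254) → (103.1057,43.1797) → (119.3741,44.6488) → (112.5122,29.8254) (closed)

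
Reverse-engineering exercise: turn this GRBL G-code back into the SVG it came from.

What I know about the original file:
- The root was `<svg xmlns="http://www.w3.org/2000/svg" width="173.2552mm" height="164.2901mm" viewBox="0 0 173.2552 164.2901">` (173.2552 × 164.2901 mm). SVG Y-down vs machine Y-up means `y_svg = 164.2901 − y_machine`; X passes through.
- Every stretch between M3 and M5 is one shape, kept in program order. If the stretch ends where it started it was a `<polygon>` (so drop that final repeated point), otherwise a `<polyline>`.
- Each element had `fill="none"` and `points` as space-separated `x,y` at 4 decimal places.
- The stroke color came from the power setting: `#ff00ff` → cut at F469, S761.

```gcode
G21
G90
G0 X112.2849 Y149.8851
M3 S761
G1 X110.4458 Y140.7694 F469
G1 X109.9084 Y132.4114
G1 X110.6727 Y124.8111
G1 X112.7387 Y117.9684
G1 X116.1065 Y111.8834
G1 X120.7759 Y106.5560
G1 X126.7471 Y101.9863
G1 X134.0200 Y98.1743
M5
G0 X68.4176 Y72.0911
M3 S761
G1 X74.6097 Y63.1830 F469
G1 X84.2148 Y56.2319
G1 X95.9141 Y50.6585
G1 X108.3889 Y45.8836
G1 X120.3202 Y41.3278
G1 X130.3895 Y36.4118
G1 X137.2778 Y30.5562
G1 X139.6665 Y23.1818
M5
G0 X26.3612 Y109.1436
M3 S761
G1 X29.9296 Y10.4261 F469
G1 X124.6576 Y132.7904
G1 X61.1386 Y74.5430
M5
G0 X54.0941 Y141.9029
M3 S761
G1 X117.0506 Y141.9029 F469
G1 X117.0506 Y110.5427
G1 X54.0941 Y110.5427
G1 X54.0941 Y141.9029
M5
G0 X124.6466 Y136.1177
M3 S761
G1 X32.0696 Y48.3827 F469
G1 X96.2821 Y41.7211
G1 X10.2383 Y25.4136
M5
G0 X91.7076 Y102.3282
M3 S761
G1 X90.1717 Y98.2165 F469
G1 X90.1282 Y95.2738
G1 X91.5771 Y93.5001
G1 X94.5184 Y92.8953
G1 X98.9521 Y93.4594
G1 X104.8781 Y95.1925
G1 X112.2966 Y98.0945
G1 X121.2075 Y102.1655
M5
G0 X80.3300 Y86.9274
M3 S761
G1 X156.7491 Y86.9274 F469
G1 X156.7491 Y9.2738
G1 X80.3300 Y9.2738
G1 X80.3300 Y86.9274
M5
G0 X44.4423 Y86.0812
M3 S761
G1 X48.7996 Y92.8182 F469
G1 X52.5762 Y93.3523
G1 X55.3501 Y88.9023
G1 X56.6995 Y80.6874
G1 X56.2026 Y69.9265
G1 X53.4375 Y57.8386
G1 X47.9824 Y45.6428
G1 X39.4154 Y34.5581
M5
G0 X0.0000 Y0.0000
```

<svg xmlns="http://www.w3.org/2000/svg" width="173.2552mm" height="164.2901mm" viewBox="0 0 173.2552 164.2901">
  <polyline points="112.2849,14.4050 110.4458,23.5207 109.9084,31.8787 110.6727,39.4790 112.7387,46.3217 116.1065,52.4067 120.7759,57.7341 126.7471,62.3038 134.0200,66.1158" fill="none" stroke="#ff00ff"/>
  <polyline points="68.4176,92.1990 74.6097,101.1071 84.2148,108.0582 95.9141,113.6316 108.3889,118.4065 120.3202,122.9623 130.3895,127.8783 137.2778,133.7339 139.6665,141.1083" fill="none" stroke="#ff00ff"/>
  <polyline points="26.3612,55.1465 29.9296,153.8640 124.6576,31.4997 61.1386,89.7471" fill="none" stroke="#ff00ff"/>
  <polygon points="54.0941,22.3872 117.0506,22.3872 117.0506,53.7474 54.0941,53.7474" fill="none" stroke="#ff00ff"/>
  <polyline points="124.6466,28.1724 32.0696,115.9074 96.2821,122.5690 10.2383,138.8765" fill="none" stroke="#ff00ff"/>
  <polyline points="91.7076,61.9619 90.1717,66.0736 90.1282,69.0163 91.5771,70.7900 94.5184,71.3948 98.9521,70.8307 104.8781,69.0976 112.2966,66.1956 121.2075,62.1246" fill="none" stroke="#ff00ff"/>
  <polygon points="80.3300,77.3627 156.7491,77.3627 156.7491,155.0163 80.3300,155.0163" fill="none" stroke="#ff00ff"/>
  <polyline points="44.4423,78.2089 48.7996,71.4719 52.5762,70.9378 55.3501,75.3878 56.6995,83.6027 56.2026,94.3636 53.4375,106.4515 47.9824,118.6473 39.4154,129.7320" fill="none" stroke="#ff00ff"/>
</svg>

Each laser-on run becomes one SVG element. Flip Y back into SVG space with y_svg = 164.2901 − y_machine. Every run uses S761, so all elements get stroke `#ff00ff` (cut).

Run 1: The run is open, so emit a `<polyline>` with points (Y-flipped): 112.2849,14.4050 110.4458,23.5207 109.9084,31.8787 110.6727,39.4790 112.7387,46.3217 116.1065,52.4067 120.7759,57.7341 126.7471,62.3038 134.0200,66.1158.

Run 2: The run is open, so emit a `<polyline>` with points (Y-flipped): 68.4176,92.1990 74.6097,101.1071 84.2148,108.0582 95.9141,113.6316 108.3889,118.4065 120.3202,122.9623 130.3895,127.8783 137.2778,133.7339 139.6665,141.1083.

Run 3: The run is open, so emit a `<polyline>` with points (Y-flipped): 26.3612,55.1465 29.9296,153.8640 124.6576,31.4997 61.1386,89.7471.

Run 4: The run returns to its start, so emit a `<polygon>` with points (Y-flipped): 54.0941,22.3872 117.0506,22.3872 117.0506,53.7474 54.0941,53.7474.

Run 5: The run is open, so emit a `<polyline>` with points (Y-flipped): 124.6466,28.1724 32.0696,115.9074 96.2821,122.5690 10.2383,138.8765.

Run 6: The run is open, so emit a `<polyline>` with points (Y-flipped): 91.7076,61.9619 90.1717,66.0736 90.1282,69.0163 91.5771,70.7900 94.5184,71.3948 98.9521,70.8307 104.8781,69.0976 112.2966,66.1956 121.2075,62.1246.

Run 7: The run returns to its start, so emit a `<polygon>` with points (Y-flipped): 80.3300,77.3627 156.7491,77.3627 156.7491,155.0163 80.3300,155.0163.

Run 8: The run is open, so emit a `<polyline>` with points (Y-flipped): 44.4423,78.2089 48.7996,71.4719 52.5762,70.9378 55.3501,75.3878 56.6995,83.6027 56.2026,94.3636 53.4375,106.4515 47.9824,118.6473 39.4154,129.7320.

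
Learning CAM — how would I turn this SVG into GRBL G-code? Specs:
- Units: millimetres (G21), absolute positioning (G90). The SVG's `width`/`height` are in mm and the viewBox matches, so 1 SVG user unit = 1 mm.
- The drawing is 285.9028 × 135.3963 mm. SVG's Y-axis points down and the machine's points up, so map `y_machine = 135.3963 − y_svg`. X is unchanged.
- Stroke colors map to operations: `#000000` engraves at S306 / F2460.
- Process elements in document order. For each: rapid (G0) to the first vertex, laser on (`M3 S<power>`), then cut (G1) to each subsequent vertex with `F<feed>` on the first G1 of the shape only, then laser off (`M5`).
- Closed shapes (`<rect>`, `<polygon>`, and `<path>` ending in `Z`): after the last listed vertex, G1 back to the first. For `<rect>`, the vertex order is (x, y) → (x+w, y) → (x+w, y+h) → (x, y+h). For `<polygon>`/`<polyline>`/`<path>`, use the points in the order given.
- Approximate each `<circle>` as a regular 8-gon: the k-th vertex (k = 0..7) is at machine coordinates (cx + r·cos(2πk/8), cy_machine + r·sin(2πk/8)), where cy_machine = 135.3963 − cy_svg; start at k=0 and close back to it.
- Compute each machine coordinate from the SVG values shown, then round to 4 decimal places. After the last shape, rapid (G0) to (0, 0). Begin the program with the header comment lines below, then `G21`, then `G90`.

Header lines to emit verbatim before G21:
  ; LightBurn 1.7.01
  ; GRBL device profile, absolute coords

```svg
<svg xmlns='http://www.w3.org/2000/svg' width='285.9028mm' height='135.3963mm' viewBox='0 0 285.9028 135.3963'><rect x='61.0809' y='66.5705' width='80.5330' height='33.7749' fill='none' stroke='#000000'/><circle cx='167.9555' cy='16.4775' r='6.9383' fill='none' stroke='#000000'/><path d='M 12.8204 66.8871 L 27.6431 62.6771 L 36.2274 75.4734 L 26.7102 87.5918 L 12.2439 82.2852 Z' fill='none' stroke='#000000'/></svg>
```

; LightBurn 1.7.01
; GRBL device profile, absolute coords
G21
G90
G0 X61.0809 Y68.8258
M3 S306
G1 X141.6139 Y68.8258 F2460
G1 X141.6139 Y35.0509
G1 X61.0809 Y35.0509
G1 X61.0809 Y68.8258
M5
G0 X174.8938 Y118.9188
M3 S306
G1 X172.8616 Y123.8249 F2460
G1 X167.9555 Y125.8571
G1 X163.0494 Y123.8249
G1 X161.0172 Y118.9188
G1 X163.0494 Y114.0127
G1 X167.9555 Y111.9805
G1 X172.8616 Y114.0127
G1 X174.8938 Y118.9188
M5
G0 X12.8204 Y68.5092
M3 S306
G1 X27.6431 Y72.7192 F2460
G1 X36.2274 Y59.9229
G1 X26.7102 Y47.8045
G1 X12.2439 Y53.1111
G1 X12.8204 Y68.5092
M5
G0 X0.0000 Y0.0000

Since the viewBox matches the mm dimensions, user units are millimetres directly. The only transform is the Y-flip y_m = 135.3963 − y_svg.

Shape 1 is a rectangle drawn with `<rect>`. Its stroke #000000 means engrave at S306, F2460. After flipping Y the toolpath is (61.0809,68.8258) → (141.6139,68.8258) → (141.6139,35.0509) → (61.0809,35.0509) → (61.0809,68.8258), returning to the start.

Shape 2 is a circle drawn with `<circle>`. Its stroke #000000 means engrave at S306, F2460. After flipping Y the toolpath is (174.8938,118.9188) → (172.8616,123.8249) → (167.9555,125.8571) → (163.0494,123.8249) → (161.0172,118.9188) → (163.0494,114.0127) → (167.9555,111.9805) → (172.8616,114.0127) → (174.8938,118.9188), returning to the start.

Shape 3 is a regular polygon drawn with `<path>`. Its stroke #000000 means engrave at S306, F2460. After flipping Y the toolpath is (12.8204,68.5092) → (27.6431,72.7192) → (36.2274,59.9229) → (26.7102,47.8045) → (12.2439,53.1111) → (12.8204,68.5092), returning to the start.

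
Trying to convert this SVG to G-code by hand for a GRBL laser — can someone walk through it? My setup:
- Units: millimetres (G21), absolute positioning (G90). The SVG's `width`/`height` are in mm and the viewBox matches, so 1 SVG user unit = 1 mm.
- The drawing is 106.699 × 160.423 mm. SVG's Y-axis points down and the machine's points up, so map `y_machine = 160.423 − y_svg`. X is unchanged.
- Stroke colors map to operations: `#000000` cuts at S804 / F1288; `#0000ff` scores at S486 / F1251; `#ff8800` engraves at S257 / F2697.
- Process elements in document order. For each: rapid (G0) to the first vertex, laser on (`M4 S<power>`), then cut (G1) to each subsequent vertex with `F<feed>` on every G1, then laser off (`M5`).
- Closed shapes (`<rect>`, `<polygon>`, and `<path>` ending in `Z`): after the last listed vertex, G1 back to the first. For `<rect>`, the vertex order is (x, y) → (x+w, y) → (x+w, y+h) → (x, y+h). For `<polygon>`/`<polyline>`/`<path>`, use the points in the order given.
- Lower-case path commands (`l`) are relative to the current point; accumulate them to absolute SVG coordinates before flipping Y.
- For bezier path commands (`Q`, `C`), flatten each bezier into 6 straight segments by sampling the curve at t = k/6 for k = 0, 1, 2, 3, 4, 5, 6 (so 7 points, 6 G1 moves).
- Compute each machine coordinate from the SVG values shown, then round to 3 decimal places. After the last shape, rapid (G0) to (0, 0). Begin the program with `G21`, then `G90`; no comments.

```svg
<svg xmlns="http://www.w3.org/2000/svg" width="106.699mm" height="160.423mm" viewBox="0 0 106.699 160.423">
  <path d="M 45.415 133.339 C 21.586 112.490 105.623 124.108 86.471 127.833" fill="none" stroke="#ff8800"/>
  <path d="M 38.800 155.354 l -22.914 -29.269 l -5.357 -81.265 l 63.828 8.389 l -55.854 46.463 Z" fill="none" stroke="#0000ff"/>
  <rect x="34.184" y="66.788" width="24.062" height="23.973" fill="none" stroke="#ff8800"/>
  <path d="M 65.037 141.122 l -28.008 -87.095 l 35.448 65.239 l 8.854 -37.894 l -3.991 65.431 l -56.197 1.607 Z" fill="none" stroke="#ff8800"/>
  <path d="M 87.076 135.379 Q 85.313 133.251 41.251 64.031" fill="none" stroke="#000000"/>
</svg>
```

G21
G90
G0 X45.415 Y27.084
M4 S257
G1 X41.512 Y34.990 F2697
G1 X49.724 Y38.605 F2697
G1 X64.189 Y39.052 F2697
G1 X79.044 Y37.451 F2697
G1 X88.425 Y34.923 F2697
G1 X86.471 Y32.590 F2697
M5
G0 X38.800 Y5.069
M4 S486
G1 X15.886 Y34.338 F1251
G1 X10.529 Y115.603 F1251
G1 X74.357 Y107.214 F1251
G1 X18.503 Y60.751 F1251
G1 X38.800 Y5.069 F1251
M5
G0 X34.184 Y93.635
M4 S257
G1 X58.246 Y93.635 F2697
G1 X58.246 Y69.662 F2697
G1 X34.184 Y69.662 F2697
G1 X34.184 Y93.635 F2697
M5
G0 X65.037 Y19.301
M4 S257
G1 X37.029 Y106.396 F2697
G1 X72.477 Y41.157 F2697
G1 X81.331 Y79.051 F2697
G1 X77.340 Y13.620 F2697
G1 X21.143 Y12.013 F2697
G1 X65.037 Y19.301 F2697
M5
G0 X87.076 Y25.044
M4 S804
G1 X85.313 Y27.617 F1288
G1 X81.201 Y33.917 F1288
G1 X74.738 Y43.945 F1288
G1 X65.926 Y57.700 F1288
G1 X54.763 Y75.182 F1288
G1 X41.251 Y96.392 F1288
M5
G0 X0.000 Y0.000

viewBox `0 0 106.699 160.423` with mm width/height → 1 unit = 1 mm. Flip: y_m = 160.423 − y_svg.

**Shape 1** — `<path>` cubic bezier, stroke `#ff8800` → engrave (S257, F2697). Control points (SVG): P0=(45.415,133.339), P1=(21.586,112.490), P2=(105.623,124.108), P3=(86.471,127.833); sampled at t=k/6. Machine vertices: (45.415,27.084) → (41.512,34.990) → (49.724,38.605) → (64.189,39.052) → (79.044,37.451) → (88.425,34.923) → (86.471,32.590). Open path.

**Shape 2** — `<path>` closed polygon, stroke `#0000ff` → score (S486, F1251). Machine vertices: (38.800,5.069) → (15.886,34.338) → (10.529,115.603) → (74.357,107.214) → (18.503,60.751) → (38.800,5.069). Closed: final G1 returns to the first vertex.

**Shape 3** — `<rect>` rectangle, stroke `#ff8800` → engrave (S257, F2697). Machine vertices: (34.184,93.635) → (58.246,93.635) → (58.246,69.662) → (34.184,69.662) → (34.184,93.635). Closed: final G1 returns to the first vertex.

**Shape 4** — `<path>` closed polygon, stroke `#ff8800` → engrave (S257, F2697). Machine vertices: (65.037,19.301) → (37.029,106.396) → (72.477,41.157) → (81.331,79.051) → (77.340,13.620) → (21.143,12.013) → (65.037,19.301). Closed: final G1 returns to the first vertex.

**Shape 5** — `<path>` quadratic bezier, stroke `#000000` → cut (S804, F1288). Control points (SVG): P0=(87.076,135.379), P1=(85.313,133.251), P2=(41.251,64.031); sampled at t=k/6. Machine vertices: (87.076,25.044) → (85.313,27.617) → (81.201,33.917) → (74.738,43.945) → (65.926,57.700) → (54.763,75.182) → (41.251,96.392). Open path.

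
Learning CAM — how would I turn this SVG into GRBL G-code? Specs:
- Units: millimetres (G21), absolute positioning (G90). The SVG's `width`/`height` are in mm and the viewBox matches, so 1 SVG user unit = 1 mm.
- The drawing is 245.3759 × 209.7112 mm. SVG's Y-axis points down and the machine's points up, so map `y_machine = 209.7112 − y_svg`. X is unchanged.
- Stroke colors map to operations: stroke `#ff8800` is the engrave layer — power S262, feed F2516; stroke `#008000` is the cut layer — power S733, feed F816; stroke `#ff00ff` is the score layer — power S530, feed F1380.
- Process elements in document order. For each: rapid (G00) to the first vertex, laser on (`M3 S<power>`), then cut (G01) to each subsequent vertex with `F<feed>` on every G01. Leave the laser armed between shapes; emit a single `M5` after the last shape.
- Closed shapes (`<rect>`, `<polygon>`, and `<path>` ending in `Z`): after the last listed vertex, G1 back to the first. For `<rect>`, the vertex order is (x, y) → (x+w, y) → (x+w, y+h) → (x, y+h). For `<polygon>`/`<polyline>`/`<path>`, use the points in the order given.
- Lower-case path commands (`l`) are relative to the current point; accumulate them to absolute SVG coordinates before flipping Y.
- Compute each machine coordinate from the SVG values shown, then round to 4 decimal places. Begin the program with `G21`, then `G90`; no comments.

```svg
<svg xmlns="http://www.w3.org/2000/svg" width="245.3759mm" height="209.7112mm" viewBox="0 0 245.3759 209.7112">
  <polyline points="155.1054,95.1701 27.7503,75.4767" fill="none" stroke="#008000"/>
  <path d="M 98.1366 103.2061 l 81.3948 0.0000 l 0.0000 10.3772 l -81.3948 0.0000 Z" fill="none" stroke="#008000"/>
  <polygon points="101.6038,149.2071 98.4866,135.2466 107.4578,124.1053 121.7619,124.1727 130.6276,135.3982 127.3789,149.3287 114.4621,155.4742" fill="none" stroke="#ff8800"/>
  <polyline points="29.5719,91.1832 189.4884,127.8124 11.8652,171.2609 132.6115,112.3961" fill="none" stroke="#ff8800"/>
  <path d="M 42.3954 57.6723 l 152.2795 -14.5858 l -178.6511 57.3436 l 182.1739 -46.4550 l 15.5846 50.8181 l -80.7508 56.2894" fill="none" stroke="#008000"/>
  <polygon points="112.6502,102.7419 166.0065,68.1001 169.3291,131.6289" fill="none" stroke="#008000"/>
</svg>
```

1 u = 1 mm; y_m = 209.7112 − y.

[1] `<polyline>` line segment, #008000→cut S733 F816: (155.1054,114.5411) → (27.7503,134.2345)

[2] `<path>` rectangle, #008000→cut S733 F816: (98.1366,106.5051) → (179.5314,106.5051) → (179.5314,96.1279) → (98.1366,96.1279) → (98.1366,106.5051) (closed)

[3] `<polygon>` regular polygon, #ff8800→engrave S262 F2516: (101.6038,60.5041) → (98.4866,74.4646) → (107.4578,85.6059) → (121.7619,85.5385) → (130.6276,74.3130) → (127.3789,60.3825) → (114.4621,54.2370) → (101.6038,60.5041) (closed)

[4] `<polyline>` open polyline, #ff8800→engrave S262 F2516: (29.5719,118.5280) → (189.4884,81.8988) → (11.8652,38.4503) → (132.6115,97.3151)

[5] `<path>` open polyline, #008000→cut S733 F816: (42.3954,152.0389) → (194.6749,166.6247) → (16.0238,109.2811) → (198.1977,155.7361) → (213.7823,104.9180) → (133.0315,48.6286)

[6] `<polygon>` regular polygon, #008000→cut S733 F816: (112.6502,106.9693) → (166.0065,141.6111) → (169.3291,78.0823) → (112.6502,106.9693) (closed)

G21
G90
G00 X155.1054 Y114.5411
M3 S733
G01 X27.7503 Y134.2345 F816
G00 X98.1366 Y106.5051
M3 S733
G01 X179.5314 Y106.5051 F816
G01 X179.5314 Y96.1279 F816
G01 X98.1366 Y96.1279 F816
G01 X98.1366 Y106.5051 F816
G00 X101.6038 Y60.5041
M3 S262
G01 X98.4866 Y74.4646 F2516
G01 X107.4578 Y85.6059 F2516
G01 X121.7619 Y85.5385 F2516
G01 X130.6276 Y74.3130 F2516
G01 X127.3789 Y60.3825 F2516
G01 X114.4621 Y54.2370 F2516
G01 X101.6038 Y60.5041 F2516
G00 X29.5719 Y118.5280
M3 S262
G01 X189.4884 Y81.8988 F2516
G01 X11.8652 Y38.4503 F2516
G01 X132.6115 Y97.3151 F2516
G00 X42.3954 Y152.0389
M3 S733
G01 X194.6749 Y166.6247 F816
G01 X16.0238 Y109.2811 F816
G01 X198.1977 Y155.7361 F816
G01 X213.7823 Y104.9180 F816
G01 X133.0315 Y48.6286 F816
G00 X112.6502 Y106.9693
M3 S733
G01 X166.0065 Y141.6111 F816
G01 X169.3291 Y78.0823 F816
G01 X112.6502 Y106.9693 F816
M5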